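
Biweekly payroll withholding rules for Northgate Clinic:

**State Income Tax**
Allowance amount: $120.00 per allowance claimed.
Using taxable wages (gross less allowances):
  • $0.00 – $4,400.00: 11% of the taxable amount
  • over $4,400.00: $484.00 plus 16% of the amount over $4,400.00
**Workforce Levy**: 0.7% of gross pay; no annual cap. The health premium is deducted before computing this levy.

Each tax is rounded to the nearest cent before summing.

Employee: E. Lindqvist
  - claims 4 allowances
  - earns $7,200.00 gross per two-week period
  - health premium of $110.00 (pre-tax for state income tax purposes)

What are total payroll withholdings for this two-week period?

State Income Tax: taxable = $7,200.00 − $110.00 − 4×$120.00 = $6,610.00
  $484.00 + 16% × ($6,610.00 − $4,400.00) = $484.00 + 16% × $2,210.00 = $837.60
Workforce Levy: 0.7% × $7,090.00 = $49.63
Total: $837.60 + $49.63 = $887.23

$887.23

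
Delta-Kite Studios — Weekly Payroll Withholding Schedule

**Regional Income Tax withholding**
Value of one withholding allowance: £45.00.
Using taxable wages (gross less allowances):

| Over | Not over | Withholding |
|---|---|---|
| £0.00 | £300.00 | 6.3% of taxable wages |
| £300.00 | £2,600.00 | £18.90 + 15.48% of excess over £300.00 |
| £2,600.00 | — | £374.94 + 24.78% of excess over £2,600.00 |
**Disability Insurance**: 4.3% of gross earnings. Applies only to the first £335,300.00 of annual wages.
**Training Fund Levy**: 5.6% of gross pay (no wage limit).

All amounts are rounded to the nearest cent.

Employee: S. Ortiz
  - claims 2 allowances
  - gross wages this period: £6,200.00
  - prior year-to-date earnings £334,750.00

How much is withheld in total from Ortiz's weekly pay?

£1,615.57

Regional Income Tax: taxable = £6,200.00 − 2×£45.00 = £6,110.00
  £374.94 + 24.78% × (£6,110.00 − £2,600.00) = £374.94 + 24.78% × £3,510.00 = £1,244.72
Disability Insurance: cap £335,300.00 − YTD £334,750.00 = £550.00 subject; 4.3% × £550.00 = £23.65
Training Fund Levy: 5.6% × £6,200.00 = £347.20
Total: £1,244.72 + £23.65 + £347.20 = £1,615.57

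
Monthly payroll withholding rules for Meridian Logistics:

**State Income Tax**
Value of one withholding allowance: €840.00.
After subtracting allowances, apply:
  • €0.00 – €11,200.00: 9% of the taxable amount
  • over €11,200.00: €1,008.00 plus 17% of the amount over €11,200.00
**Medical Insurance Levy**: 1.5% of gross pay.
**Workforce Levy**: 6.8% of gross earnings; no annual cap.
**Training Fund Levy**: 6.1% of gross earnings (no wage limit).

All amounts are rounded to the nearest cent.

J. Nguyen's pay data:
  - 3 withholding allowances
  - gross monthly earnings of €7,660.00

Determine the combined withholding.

€1,565.64

State Income Tax: taxable = €7,660.00 − 3×€840.00 = €5,140.00
  9% × €5,140.00 = €462.60
Medical Insurance Levy: 1.5% × €7,660.00 = €114.90
Workforce Levy: 6.8% × €7,660.00 = €520.88
Training Fund Levy: 6.1% × €7,660.00 = €467.26
Total: €462.60 + €114.90 + €520.88 + €467.26 = €1,565.64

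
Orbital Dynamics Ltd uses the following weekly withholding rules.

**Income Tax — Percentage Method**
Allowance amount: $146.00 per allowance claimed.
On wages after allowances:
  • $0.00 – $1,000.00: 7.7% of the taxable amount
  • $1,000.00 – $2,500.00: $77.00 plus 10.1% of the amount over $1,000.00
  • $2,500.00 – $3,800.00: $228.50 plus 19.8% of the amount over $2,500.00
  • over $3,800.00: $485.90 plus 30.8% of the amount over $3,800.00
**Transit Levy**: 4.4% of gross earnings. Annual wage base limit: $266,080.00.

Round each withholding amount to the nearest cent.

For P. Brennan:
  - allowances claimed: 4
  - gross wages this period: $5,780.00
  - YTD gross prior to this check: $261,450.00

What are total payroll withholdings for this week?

Income Tax: taxable = $5,780.00 − 4×$146.00 = $5,196.00
  $485.90 + 30.8% × ($5,196.00 − $3,800.00) = $485.90 + 30.8% × $1,396.00 = $915.87
Transit Levy: cap $266,080.00 − YTD $261,450.00 = $4,630.00 subject; 4.4% × $4,630.00 = $203.72
Total: $915.87 + $203.72 = $1,119.59

$1,119.59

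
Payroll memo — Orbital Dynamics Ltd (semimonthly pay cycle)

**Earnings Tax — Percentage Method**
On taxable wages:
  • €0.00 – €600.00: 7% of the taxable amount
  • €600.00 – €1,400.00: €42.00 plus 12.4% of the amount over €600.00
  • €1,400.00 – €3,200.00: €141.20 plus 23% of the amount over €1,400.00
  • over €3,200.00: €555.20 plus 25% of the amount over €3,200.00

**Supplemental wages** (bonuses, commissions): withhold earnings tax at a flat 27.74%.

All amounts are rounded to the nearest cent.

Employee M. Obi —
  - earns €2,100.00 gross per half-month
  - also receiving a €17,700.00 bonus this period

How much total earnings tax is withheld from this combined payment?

€5,212.18

Earnings Tax: taxable = €2,100.00
  €141.20 + 23% × (€2,100.00 − €1,400.00) = €141.20 + 23% × €700.00 = €302.20
Supplemental (27.74% flat on bonus): 27.74% × €17,700.00 = €4,909.98
Total earnings tax: €302.20 + €4,909.98 = €5,212.18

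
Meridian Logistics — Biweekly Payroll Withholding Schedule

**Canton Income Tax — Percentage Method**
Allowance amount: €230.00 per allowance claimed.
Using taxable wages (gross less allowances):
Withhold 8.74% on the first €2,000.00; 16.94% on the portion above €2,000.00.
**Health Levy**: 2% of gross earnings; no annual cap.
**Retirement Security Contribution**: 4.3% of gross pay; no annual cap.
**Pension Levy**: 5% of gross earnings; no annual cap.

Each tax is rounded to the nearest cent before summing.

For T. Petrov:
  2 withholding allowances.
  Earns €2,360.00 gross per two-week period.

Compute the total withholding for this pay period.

Canton Income Tax: taxable = €2,360.00 − 2×€230.00 = €1,900.00
  8.74% × €1,900.00 = €166.06
Health Levy: 2% × €2,360.00 = €47.20
Retirement Security Contribution: 4.3% × €2,360.00 = €101.48
Pension Levy: 5% × €2,360.00 = €118.00
Total: €166.06 + €47.20 + €101.48 + €118.00 = €432.74

€432.74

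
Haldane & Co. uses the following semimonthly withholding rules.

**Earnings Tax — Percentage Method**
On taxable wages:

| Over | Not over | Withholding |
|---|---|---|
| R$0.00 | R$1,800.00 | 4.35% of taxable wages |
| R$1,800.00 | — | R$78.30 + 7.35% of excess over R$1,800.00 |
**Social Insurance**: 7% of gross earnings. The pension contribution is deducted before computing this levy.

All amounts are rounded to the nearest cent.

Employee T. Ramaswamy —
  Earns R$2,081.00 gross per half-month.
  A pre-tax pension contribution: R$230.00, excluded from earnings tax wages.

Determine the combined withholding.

R$211.62

Earnings Tax: taxable = R$2,081.00 − R$230.00 = R$1,851.00
  R$78.30 + 7.35% × (R$1,851.00 − R$1,800.00) = R$78.30 + 7.35% × R$51.00 = R$82.05
Social Insurance: 7% × R$1,851.00 = R$129.57
Total: R$82.05 + R$129.57 = R$211.62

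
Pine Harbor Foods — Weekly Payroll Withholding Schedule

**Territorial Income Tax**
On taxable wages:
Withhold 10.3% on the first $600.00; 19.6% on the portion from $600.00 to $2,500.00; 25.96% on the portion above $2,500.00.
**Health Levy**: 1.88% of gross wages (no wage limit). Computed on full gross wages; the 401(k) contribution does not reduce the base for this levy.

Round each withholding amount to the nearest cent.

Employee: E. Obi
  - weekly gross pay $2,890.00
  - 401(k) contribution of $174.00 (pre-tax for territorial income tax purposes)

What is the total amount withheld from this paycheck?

Territorial Income Tax: taxable = $2,890.00 − $174.00 = $2,716.00
  $434.20 + 25.96% × ($2,716.00 − $2,500.00) = $434.20 + 25.96% × $216.00 = $490.27
Health Levy: 1.88% × $2,890.00 = $54.33
Total: $490.27 + $54.33 = $544.60

$544.60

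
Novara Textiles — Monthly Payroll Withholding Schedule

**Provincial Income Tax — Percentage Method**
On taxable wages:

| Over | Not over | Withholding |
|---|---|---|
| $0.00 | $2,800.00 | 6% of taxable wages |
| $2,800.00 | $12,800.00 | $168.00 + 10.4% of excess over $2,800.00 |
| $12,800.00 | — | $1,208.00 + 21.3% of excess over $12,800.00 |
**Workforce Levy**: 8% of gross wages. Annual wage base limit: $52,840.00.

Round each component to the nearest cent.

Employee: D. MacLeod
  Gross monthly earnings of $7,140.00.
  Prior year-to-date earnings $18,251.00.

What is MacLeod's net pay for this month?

$5,949.44

Provincial Income Tax: taxable = $7,140.00
  $168.00 + 10.4% × ($7,140.00 − $2,800.00) = $168.00 + 10.4% × $4,340.00 = $619.36
Workforce Levy: 8% × $7,140.00 = $571.20
Total withheld: $619.36 + $571.20 = $1,190.56
Net pay: $7,140.00 − $1,190.56 = $5,949.44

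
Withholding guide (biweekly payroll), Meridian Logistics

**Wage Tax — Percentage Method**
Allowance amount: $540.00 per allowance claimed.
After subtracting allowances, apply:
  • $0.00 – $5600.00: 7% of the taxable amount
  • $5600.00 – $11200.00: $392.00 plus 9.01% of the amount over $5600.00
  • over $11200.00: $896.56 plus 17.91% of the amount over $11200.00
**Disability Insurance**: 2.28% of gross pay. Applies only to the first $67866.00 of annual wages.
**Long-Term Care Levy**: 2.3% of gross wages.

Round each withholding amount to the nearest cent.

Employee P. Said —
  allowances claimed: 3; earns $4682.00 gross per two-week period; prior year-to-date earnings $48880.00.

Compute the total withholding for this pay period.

$428.78

Wage Tax: taxable = $4682.00 − 3×$540.00 = $3062.00
  7% × $3062.00 = $214.34
Disability Insurance: 2.28% × $4682.00 = $106.75
Long-Term Care Levy: 2.3% × $4682.00 = $107.69
Total: $214.34 + $106.75 + $107.69 = $428.78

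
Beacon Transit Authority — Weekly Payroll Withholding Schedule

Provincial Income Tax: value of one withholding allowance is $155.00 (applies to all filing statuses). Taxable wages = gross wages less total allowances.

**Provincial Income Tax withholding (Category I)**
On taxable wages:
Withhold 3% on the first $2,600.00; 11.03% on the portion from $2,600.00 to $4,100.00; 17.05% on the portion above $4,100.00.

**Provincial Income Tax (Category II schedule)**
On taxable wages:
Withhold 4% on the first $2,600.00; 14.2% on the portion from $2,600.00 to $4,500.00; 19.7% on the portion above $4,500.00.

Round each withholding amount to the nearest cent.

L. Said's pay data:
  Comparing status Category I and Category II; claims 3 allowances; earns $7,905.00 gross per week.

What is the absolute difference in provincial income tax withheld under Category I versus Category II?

Provincial Income Tax (Category I): taxable = $7,905.00 − 3×$155.00 = $7,440.00
  $243.45 + 17.05% × ($7,440.00 − $4,100.00) = $243.45 + 17.05% × $3,340.00 = $812.92
Provincial Income Tax (Category II): taxable = $7,905.00 − 3×$155.00 = $7,440.00
  $373.80 + 19.7% × ($7,440.00 − $4,500.00) = $373.80 + 19.7% × $2,940.00 = $952.98
Difference: |$812.92 − $952.98| = $140.06 (higher under Category II)

$140.06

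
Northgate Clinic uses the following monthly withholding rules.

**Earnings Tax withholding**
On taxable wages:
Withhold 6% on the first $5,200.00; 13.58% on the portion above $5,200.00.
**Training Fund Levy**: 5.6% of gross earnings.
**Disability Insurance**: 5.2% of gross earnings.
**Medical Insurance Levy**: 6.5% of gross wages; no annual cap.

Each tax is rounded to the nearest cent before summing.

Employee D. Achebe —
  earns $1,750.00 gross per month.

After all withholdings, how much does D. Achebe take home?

Earnings Tax: taxable = $1,750.00
  6% × $1,750.00 = $105.00
Training Fund Levy: 5.6% × $1,750.00 = $98.00
Disability Insurance: 5.2% × $1,750.00 = $91.00
Medical Insurance Levy: 6.5% × $1,750.00 = $113.75
Total withheld: $105.00 + $98.00 + $91.00 + $113.75 = $407.75
Net pay: $1,750.00 − $407.75 = $1,342.25

$1,342.25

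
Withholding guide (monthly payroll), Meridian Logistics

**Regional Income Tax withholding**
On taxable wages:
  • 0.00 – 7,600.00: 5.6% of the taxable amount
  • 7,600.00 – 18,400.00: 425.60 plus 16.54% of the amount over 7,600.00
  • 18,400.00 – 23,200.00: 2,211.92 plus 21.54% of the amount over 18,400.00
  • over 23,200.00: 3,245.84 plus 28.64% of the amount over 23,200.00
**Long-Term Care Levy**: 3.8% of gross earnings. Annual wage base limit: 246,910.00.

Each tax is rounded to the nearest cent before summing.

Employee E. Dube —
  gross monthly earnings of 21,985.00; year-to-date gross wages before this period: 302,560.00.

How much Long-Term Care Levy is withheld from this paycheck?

Long-Term Care Levy: YTD 302,560.00 ≥ cap 246,910.00 → 0.00

0.00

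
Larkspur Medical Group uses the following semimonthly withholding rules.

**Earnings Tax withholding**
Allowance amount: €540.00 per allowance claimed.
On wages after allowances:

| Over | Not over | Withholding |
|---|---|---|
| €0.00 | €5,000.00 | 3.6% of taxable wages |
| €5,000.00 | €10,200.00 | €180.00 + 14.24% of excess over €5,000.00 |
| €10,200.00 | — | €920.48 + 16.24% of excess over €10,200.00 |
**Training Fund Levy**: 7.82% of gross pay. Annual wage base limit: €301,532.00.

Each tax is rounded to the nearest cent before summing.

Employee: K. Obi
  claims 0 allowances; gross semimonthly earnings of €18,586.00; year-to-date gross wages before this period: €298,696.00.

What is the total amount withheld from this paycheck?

Earnings Tax: taxable = €18,586.00
  €920.48 + 16.24% × (€18,586.00 − €10,200.00) = €920.48 + 16.24% × €8,386.00 = €2,282.37
Training Fund Levy: cap €301,532.00 − YTD €298,696.00 = €2,836.00 subject; 7.82% × €2,836.00 = €221.78
Total: €2,282.37 + €221.78 = €2,504.15

€2,504.15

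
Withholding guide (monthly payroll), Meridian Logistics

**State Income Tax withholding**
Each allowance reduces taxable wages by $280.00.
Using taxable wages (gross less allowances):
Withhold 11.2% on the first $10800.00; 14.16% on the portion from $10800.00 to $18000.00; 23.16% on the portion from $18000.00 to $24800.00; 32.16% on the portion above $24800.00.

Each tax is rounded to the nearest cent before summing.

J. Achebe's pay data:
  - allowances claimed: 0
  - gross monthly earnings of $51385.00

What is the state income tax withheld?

$12353.74

State Income Tax: taxable = $51385.00
  $3804.00 + 32.16% × ($51385.00 − $24800.00) = $3804.00 + 32.16% × $26585.00 = $12353.74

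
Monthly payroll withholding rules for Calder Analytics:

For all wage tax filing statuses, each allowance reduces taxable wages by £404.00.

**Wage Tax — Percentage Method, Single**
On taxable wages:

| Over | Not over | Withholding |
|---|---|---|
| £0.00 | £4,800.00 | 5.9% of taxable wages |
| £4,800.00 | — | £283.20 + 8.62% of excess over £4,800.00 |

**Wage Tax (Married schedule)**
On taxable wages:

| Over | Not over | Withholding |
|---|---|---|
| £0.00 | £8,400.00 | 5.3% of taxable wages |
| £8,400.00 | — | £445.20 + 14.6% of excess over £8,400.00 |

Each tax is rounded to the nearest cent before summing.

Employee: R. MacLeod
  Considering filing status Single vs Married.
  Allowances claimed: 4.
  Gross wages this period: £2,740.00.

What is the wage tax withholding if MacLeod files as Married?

£59.57

Wage Tax (Married): taxable = £2,740.00 − 4×£404.00 = £1,124.00
  5.3% × £1,124.00 = £59.57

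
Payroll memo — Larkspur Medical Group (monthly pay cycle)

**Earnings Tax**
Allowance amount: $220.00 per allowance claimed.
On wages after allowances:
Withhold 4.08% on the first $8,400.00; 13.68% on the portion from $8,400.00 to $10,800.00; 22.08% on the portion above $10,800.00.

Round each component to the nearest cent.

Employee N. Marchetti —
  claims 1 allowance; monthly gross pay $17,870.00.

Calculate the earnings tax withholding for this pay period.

$2,183.52

Earnings Tax: taxable = $17,870.00 − 1×$220.00 = $17,650.00
  $671.04 + 22.08% × ($17,650.00 − $10,800.00) = $671.04 + 22.08% × $6,850.00 = $2,183.52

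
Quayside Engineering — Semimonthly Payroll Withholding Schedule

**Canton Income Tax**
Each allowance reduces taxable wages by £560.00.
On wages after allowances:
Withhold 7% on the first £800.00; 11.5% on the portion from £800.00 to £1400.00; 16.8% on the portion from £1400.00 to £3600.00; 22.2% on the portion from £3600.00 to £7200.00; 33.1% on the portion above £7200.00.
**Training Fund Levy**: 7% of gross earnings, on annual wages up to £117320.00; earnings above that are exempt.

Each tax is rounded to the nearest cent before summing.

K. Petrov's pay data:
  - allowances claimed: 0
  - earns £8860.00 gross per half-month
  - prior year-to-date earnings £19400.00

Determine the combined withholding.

£2463.46

Canton Income Tax: taxable = £8860.00
  £1293.80 + 33.1% × (£8860.00 − £7200.00) = £1293.80 + 33.1% × £1660.00 = £1843.26
Training Fund Levy: 7% × £8860.00 = £620.20
Total: £1843.26 + £620.20 = £2463.46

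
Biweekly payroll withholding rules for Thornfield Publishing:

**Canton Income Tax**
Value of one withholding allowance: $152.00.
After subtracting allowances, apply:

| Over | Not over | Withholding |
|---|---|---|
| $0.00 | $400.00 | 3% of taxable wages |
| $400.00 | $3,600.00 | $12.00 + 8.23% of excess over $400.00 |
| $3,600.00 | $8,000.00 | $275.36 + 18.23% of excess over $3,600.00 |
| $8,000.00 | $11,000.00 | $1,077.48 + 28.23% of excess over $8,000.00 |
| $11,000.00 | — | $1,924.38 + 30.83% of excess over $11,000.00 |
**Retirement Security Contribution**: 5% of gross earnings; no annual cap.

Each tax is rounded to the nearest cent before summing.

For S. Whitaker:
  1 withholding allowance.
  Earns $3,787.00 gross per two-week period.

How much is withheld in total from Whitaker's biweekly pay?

$471.09

Canton Income Tax: taxable = $3,787.00 − 1×$152.00 = $3,635.00
  $275.36 + 18.23% × ($3,635.00 − $3,600.00) = $275.36 + 18.23% × $35.00 = $281.74
Retirement Security Contribution: 5% × $3,787.00 = $189.35
Total: $281.74 + $189.35 = $471.09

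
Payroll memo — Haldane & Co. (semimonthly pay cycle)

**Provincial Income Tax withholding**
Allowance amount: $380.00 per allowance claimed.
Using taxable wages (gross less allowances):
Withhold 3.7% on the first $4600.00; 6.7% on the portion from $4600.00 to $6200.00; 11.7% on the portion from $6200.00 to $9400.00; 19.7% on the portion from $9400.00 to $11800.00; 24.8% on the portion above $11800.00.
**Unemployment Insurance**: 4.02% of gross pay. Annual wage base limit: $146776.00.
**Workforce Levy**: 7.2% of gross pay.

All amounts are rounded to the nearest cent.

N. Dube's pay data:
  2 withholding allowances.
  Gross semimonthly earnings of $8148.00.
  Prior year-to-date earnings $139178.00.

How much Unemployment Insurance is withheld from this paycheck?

Unemployment Insurance: cap $146776.00 − YTD $139178.00 = $7598.00 subject; 4.02% × $7598.00 = $305.44

$305.44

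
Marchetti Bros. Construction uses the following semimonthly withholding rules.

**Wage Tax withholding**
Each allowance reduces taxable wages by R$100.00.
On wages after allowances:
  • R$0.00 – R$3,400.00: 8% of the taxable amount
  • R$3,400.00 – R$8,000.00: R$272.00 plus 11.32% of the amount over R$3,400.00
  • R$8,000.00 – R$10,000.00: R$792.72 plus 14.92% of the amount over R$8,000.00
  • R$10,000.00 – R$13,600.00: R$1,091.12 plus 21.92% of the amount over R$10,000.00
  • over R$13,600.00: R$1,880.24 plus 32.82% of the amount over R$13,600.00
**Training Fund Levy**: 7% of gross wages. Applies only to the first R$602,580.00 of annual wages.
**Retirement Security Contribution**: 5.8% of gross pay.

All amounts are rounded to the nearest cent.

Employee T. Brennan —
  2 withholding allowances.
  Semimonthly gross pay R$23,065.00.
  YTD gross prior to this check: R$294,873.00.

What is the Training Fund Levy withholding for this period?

R$1,614.55

Training Fund Levy: 7% × R$23,065.00 = R$1,614.55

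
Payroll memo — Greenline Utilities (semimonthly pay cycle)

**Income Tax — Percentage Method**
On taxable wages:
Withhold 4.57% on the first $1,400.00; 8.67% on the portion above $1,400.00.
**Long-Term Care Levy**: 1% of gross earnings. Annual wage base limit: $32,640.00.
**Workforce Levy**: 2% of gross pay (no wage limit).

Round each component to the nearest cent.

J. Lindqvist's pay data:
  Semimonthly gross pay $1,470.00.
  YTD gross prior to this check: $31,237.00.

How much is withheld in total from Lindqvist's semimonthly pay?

Income Tax: taxable = $1,470.00
  $63.98 + 8.67% × ($1,470.00 − $1,400.00) = $63.98 + 8.67% × $70.00 = $70.05
Long-Term Care Levy: cap $32,640.00 − YTD $31,237.00 = $1,403.00 subject; 1% × $1,403.00 = $14.03
Workforce Levy: 2% × $1,470.00 = $29.40
Total: $70.05 + $14.03 + $29.40 = $113.48

$113.48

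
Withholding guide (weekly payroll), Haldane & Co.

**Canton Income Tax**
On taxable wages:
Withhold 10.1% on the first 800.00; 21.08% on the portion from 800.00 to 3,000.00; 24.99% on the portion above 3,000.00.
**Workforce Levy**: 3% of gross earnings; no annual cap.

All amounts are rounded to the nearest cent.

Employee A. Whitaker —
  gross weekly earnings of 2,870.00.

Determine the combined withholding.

Canton Income Tax: taxable = 2,870.00
  80.80 + 21.08% × (2,870.00 − 800.00) = 80.80 + 21.08% × 2,070.00 = 517.16
Workforce Levy: 3% × 2,870.00 = 86.10
Total: 517.16 + 86.10 = 603.26

603.26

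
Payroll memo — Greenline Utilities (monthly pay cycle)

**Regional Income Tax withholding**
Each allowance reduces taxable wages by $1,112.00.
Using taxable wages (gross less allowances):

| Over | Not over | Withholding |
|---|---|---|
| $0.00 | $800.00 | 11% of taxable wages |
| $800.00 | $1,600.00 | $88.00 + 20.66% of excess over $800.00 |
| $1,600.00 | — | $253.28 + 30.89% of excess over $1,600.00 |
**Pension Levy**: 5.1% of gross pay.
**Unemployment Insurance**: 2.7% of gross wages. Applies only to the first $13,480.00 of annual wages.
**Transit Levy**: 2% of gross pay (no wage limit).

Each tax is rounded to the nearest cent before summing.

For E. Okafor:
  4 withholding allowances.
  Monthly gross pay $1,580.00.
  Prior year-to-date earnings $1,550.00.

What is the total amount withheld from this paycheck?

Regional Income Tax: taxable = $1,580.00 − 4×$1,112.00 = $-2,868.00
  Taxable ≤ 0 → $0.00
Pension Levy: 5.1% × $1,580.00 = $80.58
Unemployment Insurance: 2.7% × $1,580.00 = $42.66
Transit Levy: 2% × $1,580.00 = $31.60
Total: $0.00 + $80.58 + $42.66 + $31.60 = $154.84

$154.84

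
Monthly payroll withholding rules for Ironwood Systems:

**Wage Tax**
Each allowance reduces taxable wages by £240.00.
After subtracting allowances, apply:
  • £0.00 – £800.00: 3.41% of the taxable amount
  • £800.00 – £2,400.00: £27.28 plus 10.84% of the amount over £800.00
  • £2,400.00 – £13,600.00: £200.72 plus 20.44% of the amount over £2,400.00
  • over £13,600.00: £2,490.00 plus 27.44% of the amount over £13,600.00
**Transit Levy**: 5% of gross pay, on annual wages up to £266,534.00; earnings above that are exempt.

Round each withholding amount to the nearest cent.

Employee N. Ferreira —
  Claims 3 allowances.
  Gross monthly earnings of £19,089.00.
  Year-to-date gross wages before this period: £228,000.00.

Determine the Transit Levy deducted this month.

Transit Levy: 5% × £19,089.00 = £954.45

£954.45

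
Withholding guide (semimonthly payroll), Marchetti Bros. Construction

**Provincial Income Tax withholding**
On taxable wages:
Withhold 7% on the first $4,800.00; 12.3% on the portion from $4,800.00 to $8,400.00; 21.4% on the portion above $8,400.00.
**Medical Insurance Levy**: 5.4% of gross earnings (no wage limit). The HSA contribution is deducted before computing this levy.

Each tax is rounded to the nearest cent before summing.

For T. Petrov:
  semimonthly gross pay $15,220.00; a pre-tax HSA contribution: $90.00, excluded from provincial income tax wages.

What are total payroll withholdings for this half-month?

Provincial Income Tax: taxable = $15,220.00 − $90.00 = $15,130.00
  $778.80 + 21.4% × ($15,130.00 − $8,400.00) = $778.80 + 21.4% × $6,730.00 = $2,219.02
Medical Insurance Levy: 5.4% × $15,130.00 = $817.02
Total: $2,219.02 + $817.02 = $3,036.04

$3,036.04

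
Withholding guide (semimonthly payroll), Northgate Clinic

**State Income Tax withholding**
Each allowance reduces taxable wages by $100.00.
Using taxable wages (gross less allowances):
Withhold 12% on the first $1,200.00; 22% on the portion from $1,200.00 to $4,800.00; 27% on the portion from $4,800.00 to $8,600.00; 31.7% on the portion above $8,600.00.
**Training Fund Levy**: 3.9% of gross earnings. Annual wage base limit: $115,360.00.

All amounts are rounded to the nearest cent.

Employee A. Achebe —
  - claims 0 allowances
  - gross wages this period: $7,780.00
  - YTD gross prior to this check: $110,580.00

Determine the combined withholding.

State Income Tax: taxable = $7,780.00
  $936.00 + 27% × ($7,780.00 − $4,800.00) = $936.00 + 27% × $2,980.00 = $1,740.60
Training Fund Levy: cap $115,360.00 − YTD $110,580.00 = $4,780.00 subject; 3.9% × $4,780.00 = $186.42
Total: $1,740.60 + $186.42 = $1,927.02

$1,927.02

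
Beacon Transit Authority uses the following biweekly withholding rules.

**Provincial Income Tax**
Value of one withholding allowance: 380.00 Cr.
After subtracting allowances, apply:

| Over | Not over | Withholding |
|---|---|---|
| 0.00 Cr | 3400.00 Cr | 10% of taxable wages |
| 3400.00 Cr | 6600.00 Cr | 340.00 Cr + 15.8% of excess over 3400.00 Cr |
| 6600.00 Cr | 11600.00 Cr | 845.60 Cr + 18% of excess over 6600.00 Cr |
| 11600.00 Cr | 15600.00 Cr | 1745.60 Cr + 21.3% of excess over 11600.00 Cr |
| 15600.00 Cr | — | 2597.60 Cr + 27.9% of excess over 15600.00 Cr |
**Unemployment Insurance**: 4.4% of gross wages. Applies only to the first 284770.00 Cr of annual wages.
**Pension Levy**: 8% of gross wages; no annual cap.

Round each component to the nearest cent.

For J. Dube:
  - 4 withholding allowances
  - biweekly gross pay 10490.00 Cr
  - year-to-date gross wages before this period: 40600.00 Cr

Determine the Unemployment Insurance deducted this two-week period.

Unemployment Insurance: 4.4% × 10490.00 Cr = 461.56 Cr

461.56 Cr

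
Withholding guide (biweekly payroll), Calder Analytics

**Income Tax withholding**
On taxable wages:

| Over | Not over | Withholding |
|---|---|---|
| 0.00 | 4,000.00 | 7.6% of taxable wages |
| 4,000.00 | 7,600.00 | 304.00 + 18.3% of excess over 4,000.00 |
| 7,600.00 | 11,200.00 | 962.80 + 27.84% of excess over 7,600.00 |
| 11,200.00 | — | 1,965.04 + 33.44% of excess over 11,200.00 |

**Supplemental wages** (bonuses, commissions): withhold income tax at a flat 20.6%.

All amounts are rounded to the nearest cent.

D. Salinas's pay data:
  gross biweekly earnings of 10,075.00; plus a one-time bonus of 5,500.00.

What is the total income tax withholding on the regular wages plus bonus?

Income Tax: taxable = 10,075.00
  962.80 + 27.84% × (10,075.00 − 7,600.00) = 962.80 + 27.84% × 2,475.00 = 1,651.84
Supplemental (20.6% flat on bonus): 20.6% × 5,500.00 = 1,133.00
Total income tax: 1,651.84 + 1,133.00 = 2,784.84

2,784.84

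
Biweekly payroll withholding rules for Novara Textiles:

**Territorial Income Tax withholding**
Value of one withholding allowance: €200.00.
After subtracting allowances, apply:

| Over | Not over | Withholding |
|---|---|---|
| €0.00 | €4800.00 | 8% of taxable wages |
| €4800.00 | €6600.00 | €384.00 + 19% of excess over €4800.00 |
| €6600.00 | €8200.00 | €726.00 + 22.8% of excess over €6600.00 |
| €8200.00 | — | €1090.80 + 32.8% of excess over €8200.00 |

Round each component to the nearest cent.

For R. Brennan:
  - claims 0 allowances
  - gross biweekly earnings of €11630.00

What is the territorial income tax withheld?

Territorial Income Tax: taxable = €11630.00
  €1090.80 + 32.8% × (€11630.00 − €8200.00) = €1090.80 + 32.8% × €3430.00 = €2215.84

€2215.84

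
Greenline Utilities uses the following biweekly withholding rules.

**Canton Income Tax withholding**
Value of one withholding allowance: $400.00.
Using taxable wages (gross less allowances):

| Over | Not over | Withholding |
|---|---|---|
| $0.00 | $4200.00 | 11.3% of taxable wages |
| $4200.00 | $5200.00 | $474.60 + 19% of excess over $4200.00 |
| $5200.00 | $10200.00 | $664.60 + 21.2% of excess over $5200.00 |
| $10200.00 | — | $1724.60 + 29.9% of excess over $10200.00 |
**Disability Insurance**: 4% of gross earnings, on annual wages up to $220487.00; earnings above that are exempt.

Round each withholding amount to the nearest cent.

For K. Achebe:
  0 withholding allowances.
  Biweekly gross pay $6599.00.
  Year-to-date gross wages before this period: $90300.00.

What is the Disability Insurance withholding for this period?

$263.96

Disability Insurance: 4% × $6599.00 = $263.96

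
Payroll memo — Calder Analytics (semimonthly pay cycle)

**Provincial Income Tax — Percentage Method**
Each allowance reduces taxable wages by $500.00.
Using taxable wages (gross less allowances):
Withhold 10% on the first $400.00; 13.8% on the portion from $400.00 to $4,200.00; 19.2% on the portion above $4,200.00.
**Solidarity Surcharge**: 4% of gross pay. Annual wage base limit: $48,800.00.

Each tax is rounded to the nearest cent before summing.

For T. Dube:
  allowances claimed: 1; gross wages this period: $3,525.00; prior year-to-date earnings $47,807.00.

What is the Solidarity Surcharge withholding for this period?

$39.72

Solidarity Surcharge: cap $48,800.00 − YTD $47,807.00 = $993.00 subject; 4% × $993.00 = $39.72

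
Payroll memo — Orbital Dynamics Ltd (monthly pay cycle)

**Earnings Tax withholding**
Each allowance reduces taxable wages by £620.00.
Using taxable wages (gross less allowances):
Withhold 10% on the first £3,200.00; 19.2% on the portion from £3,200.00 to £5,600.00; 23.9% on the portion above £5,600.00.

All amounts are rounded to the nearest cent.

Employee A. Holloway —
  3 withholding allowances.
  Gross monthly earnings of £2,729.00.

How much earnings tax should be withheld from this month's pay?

Earnings Tax: taxable = £2,729.00 − 3×£620.00 = £869.00
  10% × £869.00 = £86.90

£86.90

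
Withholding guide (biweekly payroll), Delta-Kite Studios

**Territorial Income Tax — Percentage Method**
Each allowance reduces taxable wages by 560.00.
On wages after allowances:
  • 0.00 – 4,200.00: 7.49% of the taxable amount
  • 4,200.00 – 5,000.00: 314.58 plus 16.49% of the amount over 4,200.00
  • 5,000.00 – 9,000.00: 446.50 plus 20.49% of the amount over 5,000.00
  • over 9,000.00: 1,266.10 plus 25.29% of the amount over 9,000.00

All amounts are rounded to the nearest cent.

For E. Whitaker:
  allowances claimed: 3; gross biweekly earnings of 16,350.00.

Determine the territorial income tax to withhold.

Territorial Income Tax: taxable = 16,350.00 − 3×560.00 = 14,670.00
  1,266.10 + 25.29% × (14,670.00 − 9,000.00) = 1,266.10 + 25.29% × 5,670.00 = 2,700.04

2,700.04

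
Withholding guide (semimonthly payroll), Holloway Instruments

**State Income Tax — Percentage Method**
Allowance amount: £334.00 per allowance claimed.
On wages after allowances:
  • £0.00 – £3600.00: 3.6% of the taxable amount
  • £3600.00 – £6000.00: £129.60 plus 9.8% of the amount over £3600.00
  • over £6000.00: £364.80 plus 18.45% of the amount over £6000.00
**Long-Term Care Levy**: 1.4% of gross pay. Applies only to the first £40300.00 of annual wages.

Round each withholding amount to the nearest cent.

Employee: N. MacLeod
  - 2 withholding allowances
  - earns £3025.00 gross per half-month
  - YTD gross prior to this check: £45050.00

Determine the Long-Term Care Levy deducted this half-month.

Long-Term Care Levy: YTD £45050.00 ≥ cap £40300.00 → £0.00

£0.00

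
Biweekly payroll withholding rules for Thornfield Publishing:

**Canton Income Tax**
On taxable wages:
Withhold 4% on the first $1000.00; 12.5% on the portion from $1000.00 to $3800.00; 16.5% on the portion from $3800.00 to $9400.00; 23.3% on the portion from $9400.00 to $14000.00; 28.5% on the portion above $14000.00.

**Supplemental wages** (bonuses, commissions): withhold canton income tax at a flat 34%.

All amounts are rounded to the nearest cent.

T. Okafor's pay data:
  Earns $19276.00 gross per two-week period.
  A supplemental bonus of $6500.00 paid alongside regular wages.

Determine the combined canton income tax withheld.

$6099.46

Canton Income Tax: taxable = $19276.00
  $2385.80 + 28.5% × ($19276.00 − $14000.00) = $2385.80 + 28.5% × $5276.00 = $3889.46
Supplemental (34% flat on bonus): 34% × $6500.00 = $2210.00
Total canton income tax: $3889.46 + $2210.00 = $6099.46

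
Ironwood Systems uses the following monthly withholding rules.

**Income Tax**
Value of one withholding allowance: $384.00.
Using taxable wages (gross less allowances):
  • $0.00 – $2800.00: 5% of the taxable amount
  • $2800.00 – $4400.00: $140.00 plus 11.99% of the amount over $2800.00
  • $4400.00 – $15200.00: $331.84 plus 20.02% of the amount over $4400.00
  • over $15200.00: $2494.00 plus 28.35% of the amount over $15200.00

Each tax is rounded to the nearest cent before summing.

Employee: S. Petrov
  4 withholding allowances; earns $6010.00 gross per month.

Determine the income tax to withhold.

Income Tax: taxable = $6010.00 − 4×$384.00 = $4474.00
  $331.84 + 20.02% × ($4474.00 − $4400.00) = $331.84 + 20.02% × $74.00 = $346.65

$346.65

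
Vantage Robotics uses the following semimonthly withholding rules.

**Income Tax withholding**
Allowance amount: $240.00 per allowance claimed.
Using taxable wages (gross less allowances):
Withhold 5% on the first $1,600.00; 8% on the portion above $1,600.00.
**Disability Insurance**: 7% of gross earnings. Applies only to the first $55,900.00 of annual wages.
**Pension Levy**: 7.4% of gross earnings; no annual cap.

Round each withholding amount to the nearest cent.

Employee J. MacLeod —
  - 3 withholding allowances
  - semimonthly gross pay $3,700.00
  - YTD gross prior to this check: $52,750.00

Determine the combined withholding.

$684.70

Income Tax: taxable = $3,700.00 − 3×$240.00 = $2,980.00
  $80.00 + 8% × ($2,980.00 − $1,600.00) = $80.00 + 8% × $1,380.00 = $190.40
Disability Insurance: cap $55,900.00 − YTD $52,750.00 = $3,150.00 subject; 7% × $3,150.00 = $220.50
Pension Levy: 7.4% × $3,700.00 = $273.80
Total: $190.40 + $220.50 + $273.80 = $684.70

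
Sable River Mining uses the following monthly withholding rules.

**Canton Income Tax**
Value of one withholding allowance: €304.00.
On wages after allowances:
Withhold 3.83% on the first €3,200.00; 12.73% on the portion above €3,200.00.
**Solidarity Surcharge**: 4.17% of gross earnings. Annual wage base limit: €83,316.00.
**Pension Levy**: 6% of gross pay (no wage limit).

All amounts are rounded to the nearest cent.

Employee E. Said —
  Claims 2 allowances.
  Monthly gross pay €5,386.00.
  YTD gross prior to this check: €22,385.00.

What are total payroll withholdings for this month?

Canton Income Tax: taxable = €5,386.00 − 2×€304.00 = €4,778.00
  €122.56 + 12.73% × (€4,778.00 − €3,200.00) = €122.56 + 12.73% × €1,578.00 = €323.44
Solidarity Surcharge: 4.17% × €5,386.00 = €224.60
Pension Levy: 6% × €5,386.00 = €323.16
Total: €323.44 + €224.60 + €323.16 = €871.20

€871.20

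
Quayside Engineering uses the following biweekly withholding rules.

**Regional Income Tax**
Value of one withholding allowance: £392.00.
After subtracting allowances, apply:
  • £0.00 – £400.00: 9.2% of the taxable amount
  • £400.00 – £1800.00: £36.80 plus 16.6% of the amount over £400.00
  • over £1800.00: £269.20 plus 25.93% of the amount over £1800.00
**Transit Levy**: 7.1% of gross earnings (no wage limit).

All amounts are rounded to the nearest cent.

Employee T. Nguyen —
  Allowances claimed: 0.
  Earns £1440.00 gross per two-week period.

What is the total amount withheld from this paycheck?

Regional Income Tax: taxable = £1440.00
  £36.80 + 16.6% × (£1440.00 − £400.00) = £36.80 + 16.6% × £1040.00 = £209.44
Transit Levy: 7.1% × £1440.00 = £102.24
Total: £209.44 + £102.24 = £311.68

£311.68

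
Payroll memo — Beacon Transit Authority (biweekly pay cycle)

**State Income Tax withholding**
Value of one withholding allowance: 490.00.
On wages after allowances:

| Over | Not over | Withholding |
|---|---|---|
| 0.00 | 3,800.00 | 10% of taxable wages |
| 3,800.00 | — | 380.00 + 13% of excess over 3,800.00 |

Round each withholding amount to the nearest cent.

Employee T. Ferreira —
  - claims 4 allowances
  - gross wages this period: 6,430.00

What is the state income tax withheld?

467.10

State Income Tax: taxable = 6,430.00 − 4×490.00 = 4,470.00
  380.00 + 13% × (4,470.00 − 3,800.00) = 380.00 + 13% × 670.00 = 467.10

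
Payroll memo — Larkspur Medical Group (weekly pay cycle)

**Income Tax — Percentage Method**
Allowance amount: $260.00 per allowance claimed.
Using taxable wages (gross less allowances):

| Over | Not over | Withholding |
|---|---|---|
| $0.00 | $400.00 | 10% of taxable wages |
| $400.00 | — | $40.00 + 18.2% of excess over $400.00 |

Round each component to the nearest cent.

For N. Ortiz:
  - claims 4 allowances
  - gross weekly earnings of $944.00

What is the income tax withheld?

$0.00

Income Tax: taxable = $944.00 − 4×$260.00 = $-96.00
  Taxable ≤ 0 → $0.00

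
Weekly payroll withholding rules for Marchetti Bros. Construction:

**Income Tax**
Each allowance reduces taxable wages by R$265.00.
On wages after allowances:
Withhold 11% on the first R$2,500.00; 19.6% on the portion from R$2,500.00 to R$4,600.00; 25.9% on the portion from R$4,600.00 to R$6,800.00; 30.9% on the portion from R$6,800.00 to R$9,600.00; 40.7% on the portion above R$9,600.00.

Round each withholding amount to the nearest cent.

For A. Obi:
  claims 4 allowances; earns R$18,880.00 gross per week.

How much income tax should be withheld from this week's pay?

R$5,467.14

Income Tax: taxable = R$18,880.00 − 4×R$265.00 = R$17,820.00
  R$2,121.60 + 40.7% × (R$17,820.00 − R$9,600.00) = R$2,121.60 + 40.7% × R$8,220.00 = R$5,467.14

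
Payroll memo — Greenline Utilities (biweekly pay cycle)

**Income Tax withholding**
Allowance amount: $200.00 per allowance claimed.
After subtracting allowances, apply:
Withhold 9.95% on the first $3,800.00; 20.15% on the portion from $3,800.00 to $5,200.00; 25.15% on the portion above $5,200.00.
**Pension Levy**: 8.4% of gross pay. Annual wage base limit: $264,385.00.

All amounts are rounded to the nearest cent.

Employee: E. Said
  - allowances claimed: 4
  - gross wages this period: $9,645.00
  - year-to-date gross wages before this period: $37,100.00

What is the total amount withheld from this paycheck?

Income Tax: taxable = $9,645.00 − 4×$200.00 = $8,845.00
  $660.20 + 25.15% × ($8,845.00 − $5,200.00) = $660.20 + 25.15% × $3,645.00 = $1,576.92
Pension Levy: 8.4% × $9,645.00 = $810.18
Total: $1,576.92 + $810.18 = $2,387.10

$2,387.10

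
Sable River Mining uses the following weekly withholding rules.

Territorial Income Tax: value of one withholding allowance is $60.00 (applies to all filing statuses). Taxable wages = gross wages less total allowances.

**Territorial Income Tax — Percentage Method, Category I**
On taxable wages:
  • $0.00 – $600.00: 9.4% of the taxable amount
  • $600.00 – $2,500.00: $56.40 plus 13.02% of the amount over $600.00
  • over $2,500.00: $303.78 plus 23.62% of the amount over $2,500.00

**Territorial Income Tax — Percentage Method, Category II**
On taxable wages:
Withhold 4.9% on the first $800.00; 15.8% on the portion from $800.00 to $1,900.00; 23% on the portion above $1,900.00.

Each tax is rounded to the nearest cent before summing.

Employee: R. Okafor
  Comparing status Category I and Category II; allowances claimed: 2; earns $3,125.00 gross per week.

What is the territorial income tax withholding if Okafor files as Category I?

Territorial Income Tax (Category I): taxable = $3,125.00 − 2×$60.00 = $3,005.00
  $303.78 + 23.62% × ($3,005.00 − $2,500.00) = $303.78 + 23.62% × $505.00 = $423.06

$423.06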